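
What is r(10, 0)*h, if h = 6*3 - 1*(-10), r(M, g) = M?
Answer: 280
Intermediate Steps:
h = 28 (h = 18 + 10 = 28)
r(10, 0)*h = 10*28 = 280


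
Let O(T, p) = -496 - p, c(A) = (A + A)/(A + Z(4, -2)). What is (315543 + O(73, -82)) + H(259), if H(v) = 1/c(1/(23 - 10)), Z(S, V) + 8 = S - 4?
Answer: 630155/2 ≈ 3.1508e+5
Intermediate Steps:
Z(S, V) = -12 + S (Z(S, V) = -8 + (S - 4) = -8 + (-4 + S) = -12 + S)
c(A) = 2*A/(-8 + A) (c(A) = (A + A)/(A + (-12 + 4)) = (2*A)/(A - 8) = (2*A)/(-8 + A) = 2*A/(-8 + A))
H(v) = -103/2 (H(v) = 1/(2/((23 - 10)*(-8 + 1/(23 - 10)))) = 1/(2/(13*(-8 + 1/13))) = 1/(2*(1/13)/(-8 + 1/13)) = 1/(2*(1/13)/(-103/13)) = 1/(2*(1/13)*(-13/103)) = 1/(-2/103) = -103/2)
(315543 + O(73, -82)) + H(259) = (315543 + (-496 - 1*(-82))) - 103/2 = (315543 + (-496 + 82)) - 103/2 = (315543 - 414) - 103/2 = 315129 - 103/2 = 630155/2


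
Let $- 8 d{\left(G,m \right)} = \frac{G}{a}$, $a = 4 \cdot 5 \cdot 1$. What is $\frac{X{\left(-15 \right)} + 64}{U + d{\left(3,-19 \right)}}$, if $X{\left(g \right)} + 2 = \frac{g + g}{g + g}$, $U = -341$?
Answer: $- \frac{10080}{54563} \approx -0.18474$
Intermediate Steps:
$a = 20$ ($a = 20 \cdot 1 = 20$)
$d{\left(G,m \right)} = - \frac{G}{160}$ ($d{\left(G,m \right)} = - \frac{G \frac{1}{20}}{8} = - \frac{\frac{1}{20} G}{8} = - \frac{G}{160}$)
$X{\left(g \right)} = -1$ ($X{\left(g \right)} = -2 + \frac{g + g}{g + g} = -2 + \frac{2 g}{2 g} = -2 + 2 g \frac{1}{2 g} = -2 + 1 = -1$)
$\frac{X{\left(-15 \right)} + 64}{U + d{\left(3,-19 \right)}} = \frac{-1 + 64}{-341 - \frac{3}{160}} = \frac{63}{-341 - \frac{3}{160}} = \frac{63}{- \frac{54563}{160}} = 63 \left(- \frac{160}{54563}\right) = - \frac{10080}{54563}$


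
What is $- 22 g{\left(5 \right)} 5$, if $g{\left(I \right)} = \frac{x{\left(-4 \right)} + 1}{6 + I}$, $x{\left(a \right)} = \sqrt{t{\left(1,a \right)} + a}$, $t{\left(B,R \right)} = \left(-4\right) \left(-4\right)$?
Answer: $-10 - 20 \sqrt{3} \approx -44.641$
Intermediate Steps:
$t{\left(B,R \right)} = 16$
$x{\left(a \right)} = \sqrt{16 + a}$
$g{\left(I \right)} = \frac{1 + 2 \sqrt{3}}{6 + I}$ ($g{\left(I \right)} = \frac{\sqrt{16 - 4} + 1}{6 + I} = \frac{\sqrt{12} + 1}{6 + I} = \frac{2 \sqrt{3} + 1}{6 + I} = \frac{1 + 2 \sqrt{3}}{6 + I}$)
$- 22 g{\left(5 \right)} 5 = - 22 \frac{1 + 2 \sqrt{3}}{6 + 5} \cdot 5 = - 22 \frac{1 + 2 \sqrt{3}}{11} \cdot 5 = - 22 \left(\frac{1}{11} + \frac{2 \sqrt{3}}{11}\right) 5 = \left(-2 - 4 \sqrt{3}\right) 5 = -10 - 20 \sqrt{3}$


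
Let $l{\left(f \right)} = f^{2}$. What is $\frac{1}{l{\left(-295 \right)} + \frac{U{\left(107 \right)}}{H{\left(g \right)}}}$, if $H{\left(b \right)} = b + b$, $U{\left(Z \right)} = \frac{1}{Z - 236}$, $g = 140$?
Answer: $\frac{36120}{3143342999} \approx 1.1491 \cdot 10^{-5}$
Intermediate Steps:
$U{\left(Z \right)} = \frac{1}{-236 + Z}$
$H{\left(b \right)} = 2 b$
$\frac{1}{l{\left(-295 \right)} + \frac{U{\left(107 \right)}}{H{\left(g \right)}}} = \frac{1}{\left(-295\right)^{2} + \frac{1}{\left(-236 + 107\right) 2 \cdot 140}} = \frac{1}{87025 + \frac{1}{\left(-129\right) 280}} = \frac{1}{87025 - \frac{1}{36120}} = \frac{1}{\frac{3143342999}{36120}} = \frac{36120}{3143342999}$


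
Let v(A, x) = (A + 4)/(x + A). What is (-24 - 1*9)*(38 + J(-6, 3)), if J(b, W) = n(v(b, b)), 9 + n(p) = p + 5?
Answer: -2255/2 ≈ -1127.5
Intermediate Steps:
v(A, x) = (4 + A)/(A + x)
n(p) = -4 + p (n(p) = -9 + (p + 5) = -9 + (5 + p) = -4 + p)
J(b, W) = -4 + (4 + b)/(2*b) (J(b, W) = -4 + (4 + b)/(b + b) = -4 + (4 + b)/((2*b)) = -4 + (1/(2*b))*(4 + b) = -4 + (4 + b)/(2*b))
(-24 - 1*9)*(38 + J(-6, 3)) = (-24 - 1*9)*(38 + (-7/2 + 2/(-6))) = (-24 - 9)*(38 + (-7/2 + 2*(-⅙))) = -33*(38 + (-7/2 - ⅓)) = -33*(38 - 23/6) = -33*205/6 = -2255/2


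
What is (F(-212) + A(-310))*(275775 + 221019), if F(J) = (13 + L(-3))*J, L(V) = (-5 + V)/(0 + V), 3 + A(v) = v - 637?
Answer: -2121972772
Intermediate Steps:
A(v) = -640 + v (A(v) = -3 + (v - 637) = -3 + (-637 + v) = -640 + v)
L(V) = (-5 + V)/V
F(J) = 47*J/3 (F(J) = (13 + (-5 - 3)/(-3))*J = (13 - ⅓*(-8))*J = (13 + 8/3)*J = 47*J/3)
(F(-212) + A(-310))*(275775 + 221019) = ((47/3)*(-212) + (-640 - 310))*(275775 + 221019) = (-9964/3 - 950)*496794 = -12814/3*496794 = -2121972772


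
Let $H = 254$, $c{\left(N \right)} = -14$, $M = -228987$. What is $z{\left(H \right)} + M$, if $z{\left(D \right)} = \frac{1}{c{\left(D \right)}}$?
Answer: $- \frac{3205819}{14} \approx -2.2899 \cdot 10^{5}$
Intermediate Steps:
$z{\left(D \right)} = - \frac{1}{14}$ ($z{\left(D \right)} = \frac{1}{-14} = - \frac{1}{14}$)
$z{\left(H \right)} + M = - \frac{1}{14} - 228987 = - \frac{3205819}{14}$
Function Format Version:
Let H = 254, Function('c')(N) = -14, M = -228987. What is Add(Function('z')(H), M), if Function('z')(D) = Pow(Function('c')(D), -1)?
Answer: Rational(-3205819, 14) ≈ -2.2899e+5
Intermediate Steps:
Function('z')(D) = Rational(-1, 14) (Function('z')(D) = Pow(-14, -1) = Rational(-1, 14))
Add(Function('z')(H), M) = Add(Rational(-1, 14), -228987) = Rational(-3205819, 14)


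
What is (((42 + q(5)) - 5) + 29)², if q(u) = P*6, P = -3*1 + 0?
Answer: 2304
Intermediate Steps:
P = -3 (P = -3 + 0 = -3)
q(u) = -18 (q(u) = -3*6 = -18)
(((42 + q(5)) - 5) + 29)² = (((42 - 18) - 5) + 29)² = ((24 - 5) + 29)² = (19 + 29)² = 48² = 2304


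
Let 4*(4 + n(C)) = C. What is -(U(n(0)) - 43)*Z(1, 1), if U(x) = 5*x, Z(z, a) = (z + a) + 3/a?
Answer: 315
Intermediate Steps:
Z(z, a) = a + z + 3/a (Z(z, a) = (a + z) + 3/a = a + z + 3/a)
n(C) = -4 + C/4
-(U(n(0)) - 43)*Z(1, 1) = -(5*(-4 + (1/4)*0) - 43)*(1 + 1 + 3/1) = -(5*(-4 + 0) - 43)*(1 + 1 + 3*1) = -(5*(-4) - 43)*(1 + 1 + 3) = -(-20 - 43)*5 = -(-63)*5 = -1*(-315) = 315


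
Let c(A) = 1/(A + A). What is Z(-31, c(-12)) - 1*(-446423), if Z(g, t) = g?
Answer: 446392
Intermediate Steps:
c(A) = 1/(2*A)
Z(-31, c(-12)) - 1*(-446423) = -31 - 1*(-446423) = -31 + 446423 = 446392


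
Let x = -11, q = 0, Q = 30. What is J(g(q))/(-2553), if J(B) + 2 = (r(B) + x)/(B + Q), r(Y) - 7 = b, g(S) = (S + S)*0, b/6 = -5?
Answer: 47/38295 ≈ 0.0012273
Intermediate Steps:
b = -30 (b = 6*(-5) = -30)
g(S) = 0 (g(S) = (2*S)*0 = 0)
r(Y) = -23 (r(Y) = 7 - 30 = -23)
J(B) = -2 - 34/(30 + B) (J(B) = -2 + (-23 - 11)/(B + 30) = -2 - 34/(30 + B))
J(g(q))/(-2553) = (2*(-47 - 1*0)/(30 + 0))/(-2553) = (2*(-47 + 0)/30)*(-1/2553) = (2*(1/30)*(-47))*(-1/2553) = -47/15*(-1/2553) = 47/38295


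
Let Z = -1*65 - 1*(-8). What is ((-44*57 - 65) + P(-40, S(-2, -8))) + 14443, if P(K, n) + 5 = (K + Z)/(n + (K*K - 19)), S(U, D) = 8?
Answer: 18853388/1589 ≈ 11865.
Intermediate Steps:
Z = -57 (Z = -65 + 8 = -57)
P(K, n) = -5 + (-57 + K)/(-19 + n + K²) (P(K, n) = -5 + (K - 57)/(n + (K*K - 19)) = -5 + (-57 + K)/(n + (K² - 19)) = -5 + (-57 + K)/(n + (-19 + K²)) = -5 + (-57 + K)/(-19 + n + K²))
((-44*57 - 65) + P(-40, S(-2, -8))) + 14443 = ((-44*57 - 65) + (38 - 40 - 5*8 - 5*(-40)²)/(-19 + 8 + (-40)²)) + 14443 = ((-2508 - 65) + (38 - 40 - 40 - 5*1600)/(-19 + 8 + 1600)) + 14443 = (-2573 + (38 - 40 - 40 - 8000)/1589) + 14443 = (-2573 + (1/1589)*(-8042)) + 14443 = (-2573 - 8042/1589) + 14443 = -4096539/1589 + 14443 = 18853388/1589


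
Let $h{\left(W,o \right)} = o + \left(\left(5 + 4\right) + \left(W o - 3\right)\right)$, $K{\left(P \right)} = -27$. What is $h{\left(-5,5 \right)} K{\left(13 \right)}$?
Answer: $378$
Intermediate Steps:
$h{\left(W,o \right)} = 6 + o + W o$ ($h{\left(W,o \right)} = o + \left(9 + \left(-3 + W o\right)\right) = o + \left(6 + W o\right) = 6 + o + W o$)
$h{\left(-5,5 \right)} K{\left(13 \right)} = \left(6 + 5 - 25\right) \left(-27\right) = \left(-14\right) \left(-27\right) = 378$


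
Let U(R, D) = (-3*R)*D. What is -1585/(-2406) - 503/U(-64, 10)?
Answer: 305497/769920 ≈ 0.39679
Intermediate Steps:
U(R, D) = -3*D*R
-1585/(-2406) - 503/U(-64, 10) = -1585/(-2406) - 503/((-3*10*(-64))) = -1585*(-1/2406) - 503/1920 = 1585/2406 - 503*1/1920 = 1585/2406 - 503/1920 = 305497/769920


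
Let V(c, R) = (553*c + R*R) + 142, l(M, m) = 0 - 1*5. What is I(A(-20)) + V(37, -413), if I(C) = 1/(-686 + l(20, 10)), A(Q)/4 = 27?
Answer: 132099851/691 ≈ 1.9117e+5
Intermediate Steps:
l(M, m) = -5 (l(M, m) = 0 - 5 = -5)
V(c, R) = 142 + R**2 + 553*c (V(c, R) = (553*c + R**2) + 142 = (R**2 + 553*c) + 142 = 142 + R**2 + 553*c)
A(Q) = 108 (A(Q) = 4*27 = 108)
I(C) = -1/691 (I(C) = 1/(-686 - 5) = 1/(-691) = -1/691)
I(A(-20)) + V(37, -413) = -1/691 + (142 + (-413)**2 + 553*37) = -1/691 + (142 + 170569 + 20461) = -1/691 + 191172 = 132099851/691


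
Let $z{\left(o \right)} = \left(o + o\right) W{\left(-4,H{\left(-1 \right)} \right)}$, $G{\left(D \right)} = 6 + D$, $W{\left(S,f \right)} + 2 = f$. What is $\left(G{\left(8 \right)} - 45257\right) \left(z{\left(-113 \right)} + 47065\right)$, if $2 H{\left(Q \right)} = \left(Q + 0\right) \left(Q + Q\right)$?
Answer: $-2139586713$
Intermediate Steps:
$H{\left(Q \right)} = Q^{2}$ ($H{\left(Q \right)} = \frac{\left(Q + 0\right) \left(Q + Q\right)}{2} = \frac{Q 2 Q}{2} = \frac{2 Q^{2}}{2} = Q^{2}$)
$W{\left(S,f \right)} = -2 + f$
$z{\left(o \right)} = - 2 o$ ($z{\left(o \right)} = \left(o + o\right) \left(-2 + \left(-1\right)^{2}\right) = 2 o \left(-2 + 1\right) = 2 o \left(-1\right) = - 2 o$)
$\left(G{\left(8 \right)} - 45257\right) \left(z{\left(-113 \right)} + 47065\right) = \left(\left(6 + 8\right) - 45257\right) \left(\left(-2\right) \left(-113\right) + 47065\right) = \left(14 - 45257\right) \left(226 + 47065\right) = \left(-45243\right) 47291 = -2139586713$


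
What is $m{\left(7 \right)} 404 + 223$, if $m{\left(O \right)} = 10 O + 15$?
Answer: $34563$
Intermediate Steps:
$m{\left(O \right)} = 15 + 10 O$
$m{\left(7 \right)} 404 + 223 = \left(15 + 10 \cdot 7\right) 404 + 223 = \left(15 + 70\right) 404 + 223 = 85 \cdot 404 + 223 = 34340 + 223 = 34563$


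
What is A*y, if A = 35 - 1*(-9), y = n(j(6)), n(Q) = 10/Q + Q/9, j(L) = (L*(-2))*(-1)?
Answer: 286/3 ≈ 95.333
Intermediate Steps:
j(L) = 2*L (j(L) = -2*L*(-1) = 2*L)
n(Q) = 10/Q + Q/9 (n(Q) = 10/Q + Q*(⅑) = 10/Q + Q/9)
y = 13/6 (y = 10/((2*6)) + (2*6)/9 = 10/12 + (⅑)*12 = 10*(1/12) + 4/3 = ⅚ + 4/3 = 13/6 ≈ 2.1667)
A = 44 (A = 35 + 9 = 44)
A*y = 44*(13/6) = 286/3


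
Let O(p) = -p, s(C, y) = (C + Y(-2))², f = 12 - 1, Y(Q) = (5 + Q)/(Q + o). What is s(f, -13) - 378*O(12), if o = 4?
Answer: 18769/4 ≈ 4692.3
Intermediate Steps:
Y(Q) = (5 + Q)/(4 + Q) (Y(Q) = (5 + Q)/(Q + 4) = (5 + Q)/(4 + Q))
f = 11
s(C, y) = (3/2 + C)² (s(C, y) = (C + (5 - 2)/(4 - 2))² = (C + 3/2)² = (3/2 + C)²)
s(f, -13) - 378*O(12) = (3 + 2*11)²/4 - (-378)*12 = (3 + 22)²/4 - 378*(-12) = (¼)*25² + 4536 = (¼)*625 + 4536 = 625/4 + 4536 = 18769/4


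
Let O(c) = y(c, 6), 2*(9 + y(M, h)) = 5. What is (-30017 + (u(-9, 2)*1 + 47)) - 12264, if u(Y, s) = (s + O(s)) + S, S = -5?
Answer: -84487/2 ≈ -42244.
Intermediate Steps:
y(M, h) = -13/2 (y(M, h) = -9 + (½)*5 = -9 + 5/2 = -13/2)
O(c) = -13/2
u(Y, s) = -23/2 + s (u(Y, s) = (s - 13/2) - 5 = (-13/2 + s) - 5 = -23/2 + s)
(-30017 + (u(-9, 2)*1 + 47)) - 12264 = (-30017 + ((-23/2 + 2)*1 + 47)) - 12264 = (-30017 + (-19/2*1 + 47)) - 12264 = (-30017 + (-19/2 + 47)) - 12264 = (-30017 + 75/2) - 12264 = -59959/2 - 12264 = -84487/2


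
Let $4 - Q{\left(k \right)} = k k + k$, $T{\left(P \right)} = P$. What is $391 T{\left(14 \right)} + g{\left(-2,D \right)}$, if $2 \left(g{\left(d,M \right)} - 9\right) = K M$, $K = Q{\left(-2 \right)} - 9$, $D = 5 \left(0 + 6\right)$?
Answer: $5378$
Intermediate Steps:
$D = 30$ ($D = 5 \cdot 6 = 30$)
$Q{\left(k \right)} = 4 - k - k^{2}$ ($Q{\left(k \right)} = 4 - \left(k k + k\right) = 4 - \left(k^{2} + k\right) = 4 - \left(k + k^{2}\right) = 4 - k - k^{2}$)
$K = -7$ ($K = \left(4 - -2 - \left(-2\right)^{2}\right) - 9 = \left(4 + 2 - 4\right) - 9 = 2 - 9 = -7$)
$g{\left(d,M \right)} = 9 - \frac{7 M}{2}$ ($g{\left(d,M \right)} = 9 + \frac{\left(-7\right) M}{2} = 9 - \frac{7 M}{2}$)
$391 T{\left(14 \right)} + g{\left(-2,D \right)} = 391 \cdot 14 + \left(9 - 105\right) = 5474 + \left(9 - 105\right) = 5474 - 96 = 5378$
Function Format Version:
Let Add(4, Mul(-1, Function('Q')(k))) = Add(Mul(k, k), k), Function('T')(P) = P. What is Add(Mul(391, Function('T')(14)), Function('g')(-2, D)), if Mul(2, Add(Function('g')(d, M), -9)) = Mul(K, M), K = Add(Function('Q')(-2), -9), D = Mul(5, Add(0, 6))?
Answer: 5378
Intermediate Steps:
D = 30 (D = Mul(5, 6) = 30)
Function('Q')(k) = Add(4, Mul(-1, k), Mul(-1, Pow(k, 2))) (Function('Q')(k) = Add(4, Mul(-1, Add(Mul(k, k), k))) = Add(4, Mul(-1, Add(Pow(k, 2), k))) = Add(4, Mul(-1, Add(k, Pow(k, 2)))) = Add(4, Add(Mul(-1, k), Mul(-1, Pow(k, 2)))) = Add(4, Mul(-1, k), Mul(-1, Pow(k, 2))))
K = -7 (K = Add(Add(4, Mul(-1, -2), Mul(-1, Pow(-2, 2))), -9) = Add(Add(4, 2, Mul(-1, 4)), -9) = Add(Add(4, 2, -4), -9) = Add(2, -9) = -7)
Function('g')(d, M) = Add(9, Mul(Rational(-7, 2), M)) (Function('g')(d, M) = Add(9, Mul(Rational(1, 2), Mul(-7, M))) = Add(9, Mul(Rational(-7, 2), M)))
Add(Mul(391, Function('T')(14)), Function('g')(-2, D)) = Add(Mul(391, 14), Add(9, Mul(Rational(-7, 2), 30))) = Add(5474, Add(9, -105)) = Add(5474, -96) = 5378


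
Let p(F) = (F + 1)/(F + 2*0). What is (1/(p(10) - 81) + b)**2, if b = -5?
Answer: 16040025/638401 ≈ 25.125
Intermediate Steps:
p(F) = (1 + F)/F (p(F) = (1 + F)/(F + 0) = (1 + F)/F)
(1/(p(10) - 81) + b)**2 = (1/((1 + 10)/10 - 81) - 5)**2 = (1/((1/10)*11 - 81) - 5)**2 = (1/(11/10 - 81) - 5)**2 = (1/(-799/10) - 5)**2 = (-10/799 - 5)**2 = (-4005/799)**2 = 16040025/638401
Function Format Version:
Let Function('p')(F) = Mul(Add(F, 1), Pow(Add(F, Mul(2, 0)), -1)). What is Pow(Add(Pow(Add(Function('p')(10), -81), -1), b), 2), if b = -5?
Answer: Rational(16040025, 638401) ≈ 25.125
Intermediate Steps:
Function('p')(F) = Mul(Pow(F, -1), Add(1, F)) (Function('p')(F) = Mul(Add(1, F), Pow(Add(F, 0), -1)) = Mul(Add(1, F), Pow(F, -1)) = Mul(Pow(F, -1), Add(1, F)))
Pow(Add(Pow(Add(Function('p')(10), -81), -1), b), 2) = Pow(Add(Pow(Add(Mul(Pow(10, -1), Add(1, 10)), -81), -1), -5), 2) = Pow(Add(Pow(Add(Mul(Rational(1, 10), 11), -81), -1), -5), 2) = Pow(Add(Pow(Add(Rational(11, 10), -81), -1), -5), 2) = Pow(Add(Pow(Rational(-799, 10), -1), -5), 2) = Pow(Add(Rational(-10, 799), -5), 2) = Pow(Rational(-4005, 799), 2) = Rational(16040025, 638401)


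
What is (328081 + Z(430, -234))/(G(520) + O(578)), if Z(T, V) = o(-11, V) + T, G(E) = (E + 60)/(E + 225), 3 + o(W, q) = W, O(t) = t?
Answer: 16315351/28746 ≈ 567.57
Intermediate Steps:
o(W, q) = -3 + W
G(E) = (60 + E)/(225 + E)
Z(T, V) = -14 + T (Z(T, V) = (-3 - 11) + T = -14 + T)
(328081 + Z(430, -234))/(G(520) + O(578)) = (328081 + (-14 + 430))/((60 + 520)/(225 + 520) + 578) = (328081 + 416)/(580/745 + 578) = 328497/((1/745)*580 + 578) = 328497/(116/149 + 578) = 328497/(86238/149) = 328497*(149/86238) = 16315351/28746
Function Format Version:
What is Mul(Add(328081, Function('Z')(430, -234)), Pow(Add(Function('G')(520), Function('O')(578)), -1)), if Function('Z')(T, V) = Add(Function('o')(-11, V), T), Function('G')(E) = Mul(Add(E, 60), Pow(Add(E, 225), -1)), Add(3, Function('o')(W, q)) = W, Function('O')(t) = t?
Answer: Rational(16315351, 28746) ≈ 567.57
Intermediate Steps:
Function('o')(W, q) = Add(-3, W)
Function('G')(E) = Mul(Pow(Add(225, E), -1), Add(60, E)) (Function('G')(E) = Mul(Add(60, E), Pow(Add(225, E), -1)) = Mul(Pow(Add(225, E), -1), Add(60, E)))
Function('Z')(T, V) = Add(-14, T) (Function('Z')(T, V) = Add(Add(-3, -11), T) = Add(-14, T))
Mul(Add(328081, Function('Z')(430, -234)), Pow(Add(Function('G')(520), Function('O')(578)), -1)) = Mul(Add(328081, Add(-14, 430)), Pow(Add(Mul(Pow(Add(225, 520), -1), Add(60, 520)), 578), -1)) = Mul(Add(328081, 416), Pow(Add(Mul(Pow(745, -1), 580), 578), -1)) = Mul(328497, Pow(Add(Mul(Rational(1, 745), 580), 578), -1)) = Mul(328497, Pow(Add(Rational(116, 149), 578), -1)) = Mul(328497, Pow(Rational(86238, 149), -1)) = Mul(328497, Rational(149, 86238)) = Rational(16315351, 28746)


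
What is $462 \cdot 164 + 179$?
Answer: $75947$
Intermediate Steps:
$462 \cdot 164 + 179 = 75768 + 179 = 75947$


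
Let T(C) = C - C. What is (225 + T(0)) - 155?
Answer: 70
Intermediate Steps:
T(C) = 0
(225 + T(0)) - 155 = (225 + 0) - 155 = 225 - 155 = 70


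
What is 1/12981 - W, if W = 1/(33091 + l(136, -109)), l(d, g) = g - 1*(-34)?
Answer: 20035/428580696 ≈ 4.6747e-5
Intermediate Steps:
l(d, g) = 34 + g (l(d, g) = g + 34 = 34 + g)
W = 1/33016 (W = 1/(33091 + (34 - 109)) = 1/(33091 - 75) = 1/33016 ≈ 3.0288e-5)
1/12981 - W = 1/12981 - 1*1/33016 = 1/12981 - 1/33016 = 20035/428580696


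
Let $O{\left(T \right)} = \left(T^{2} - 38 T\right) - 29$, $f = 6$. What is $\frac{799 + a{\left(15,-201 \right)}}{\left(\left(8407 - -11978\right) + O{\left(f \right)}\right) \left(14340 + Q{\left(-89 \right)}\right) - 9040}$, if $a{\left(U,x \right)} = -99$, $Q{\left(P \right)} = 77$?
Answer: $\frac{175}{72673837} \approx 2.408 \cdot 10^{-6}$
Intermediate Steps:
$O{\left(T \right)} = -29 + T^{2} - 38 T$
$\frac{799 + a{\left(15,-201 \right)}}{\left(\left(8407 - -11978\right) + O{\left(f \right)}\right) \left(14340 + Q{\left(-89 \right)}\right) - 9040} = \frac{799 - 99}{\left(\left(8407 - -11978\right) - \left(257 - 36\right)\right) \left(14340 + 77\right) - 9040} = \frac{700}{\left(\left(8407 + 11978\right) - 221\right) 14417 - 9040} = \frac{700}{\left(20385 - 221\right) 14417 - 9040} = \frac{700}{20164 \cdot 14417 - 9040} = \frac{700}{290704388 - 9040} = \frac{700}{290695348} = 700 \cdot \frac{1}{290695348} = \frac{175}{72673837}$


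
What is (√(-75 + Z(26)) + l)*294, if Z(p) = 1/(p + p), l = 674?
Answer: 198156 + 147*I*√50687/13 ≈ 1.9816e+5 + 2545.8*I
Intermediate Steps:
Z(p) = 1/(2*p)
(√(-75 + Z(26)) + l)*294 = (√(-75 + (½)/26) + 674)*294 = (√(-75 + (½)*(1/26)) + 674)*294 = (√(-75 + 1/52) + 674)*294 = (√(-3899/52) + 674)*294 = (I*√50687/26 + 674)*294 = (674 + I*√50687/26)*294 = 198156 + 147*I*√50687/13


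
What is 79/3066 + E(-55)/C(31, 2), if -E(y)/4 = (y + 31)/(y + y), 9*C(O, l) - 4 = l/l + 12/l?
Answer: -1276717/1854930 ≈ -0.68828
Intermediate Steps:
C(O, l) = 5/9 + 4/(3*l) (C(O, l) = 4/9 + (l/l + 12/l)/9 = 4/9 + (1 + 12/l)/9 = 4/9 + (1/9 + 4/(3*l)) = 5/9 + 4/(3*l))
E(y) = -2*(31 + y)/y (E(y) = -4*(y + 31)/(y + y) = -4*(31 + y)/(2*y) = -4*(31 + y)*1/(2*y) = -2*(31 + y)/y)
79/3066 + E(-55)/C(31, 2) = 79/3066 + (-2 - 62/(-55))/(((1/9)*(12 + 5*2)/2)) = 79*(1/3066) + (-2 - 62*(-1/55))/(((1/9)*(1/2)*(12 + 10))) = 79/3066 + (-2 + 62/55)/(((1/9)*(1/2)*22)) = 79/3066 - 48/(55*11/9) = 79/3066 - 48/55*9/11 = 79/3066 - 432/605 = -1276717/1854930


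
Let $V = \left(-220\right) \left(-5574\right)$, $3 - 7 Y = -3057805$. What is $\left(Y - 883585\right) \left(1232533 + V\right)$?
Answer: $-1098487704333$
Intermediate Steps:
$Y = \frac{3057808}{7}$ ($Y = \frac{3}{7} - - \frac{3057805}{7} = \frac{3}{7} + \frac{3057805}{7} = \frac{3057808}{7} \approx 4.3683 \cdot 10^{5}$)
$V = 1226280$
$\left(Y - 883585\right) \left(1232533 + V\right) = \left(\frac{3057808}{7} - 883585\right) \left(1232533 + 1226280\right) = \left(- \frac{3127287}{7}\right) 2458813 = -1098487704333$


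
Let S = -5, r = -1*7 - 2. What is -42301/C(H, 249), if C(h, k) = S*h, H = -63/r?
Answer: 6043/5 ≈ 1208.6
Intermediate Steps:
r = -9 (r = -7 - 2 = -9)
H = 7 (H = -63/(-9) = -63*(-⅑) = 7)
C(h, k) = -5*h
-42301/C(H, 249) = -42301/((-5*7)) = -42301/(-35) = -42301*(-1/35) = 6043/5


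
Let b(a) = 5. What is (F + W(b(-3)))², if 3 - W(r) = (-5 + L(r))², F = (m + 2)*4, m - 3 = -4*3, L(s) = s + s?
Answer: 2500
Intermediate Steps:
L(s) = 2*s
m = -9 (m = 3 - 4*3 = 3 - 12 = -9)
F = -28 (F = (-9 + 2)*4 = -7*4 = -28)
W(r) = 3 - (-5 + 2*r)²
(F + W(b(-3)))² = (-28 + (3 - (-5 + 2*5)²))² = (-28 + (3 - (-5 + 10)²))² = (-28 + (3 - 1*5²))² = (-28 + (3 - 1*25))² = (-28 + (3 - 25))² = (-28 - 22)² = (-50)² = 2500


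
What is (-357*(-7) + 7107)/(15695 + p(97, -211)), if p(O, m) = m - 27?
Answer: 9606/15457 ≈ 0.62147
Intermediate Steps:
p(O, m) = -27 + m
(-357*(-7) + 7107)/(15695 + p(97, -211)) = (-357*(-7) + 7107)/(15695 + (-27 - 211)) = (2499 + 7107)/(15695 - 238) = 9606/15457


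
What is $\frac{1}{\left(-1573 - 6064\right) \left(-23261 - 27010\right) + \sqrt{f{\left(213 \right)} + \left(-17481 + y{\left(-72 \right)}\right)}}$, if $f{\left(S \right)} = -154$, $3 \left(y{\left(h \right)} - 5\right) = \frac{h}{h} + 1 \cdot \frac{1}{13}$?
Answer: $\frac{14972865453}{5748376919837633587} - \frac{2 i \sqrt{6703671}}{5748376919837633587} \approx 2.6047 \cdot 10^{-9} - 9.0083 \cdot 10^{-16} i$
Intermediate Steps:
$y{\left(h \right)} = \frac{209}{39}$ ($y{\left(h \right)} = 5 + \frac{\frac{h}{h} + 1 \cdot \frac{1}{13}}{3} = 5 + \frac{1 + 1 \cdot \frac{1}{13}}{3} = 5 + \frac{1 + \frac{1}{13}}{3} = 5 + \frac{1}{3} \cdot \frac{14}{13} = 5 + \frac{14}{39} = \frac{209}{39}$)
$\frac{1}{\left(-1573 - 6064\right) \left(-23261 - 27010\right) + \sqrt{f{\left(213 \right)} + \left(-17481 + y{\left(-72 \right)}\right)}} = \frac{1}{\left(-1573 - 6064\right) \left(-23261 - 27010\right) + \sqrt{-154 + \left(-17481 + \frac{209}{39}\right)}} = \frac{1}{\left(-7637\right) \left(-50271\right) + \sqrt{-154 - \frac{681550}{39}}} = \frac{1}{383919627 + \sqrt{- \frac{687556}{39}}} = \frac{1}{383919627 + \frac{2 i \sqrt{6703671}}{39}}$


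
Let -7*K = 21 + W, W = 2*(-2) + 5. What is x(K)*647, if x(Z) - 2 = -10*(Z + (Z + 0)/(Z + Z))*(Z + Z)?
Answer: -5203174/49 ≈ -1.0619e+5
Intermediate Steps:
W = 1 (W = -4 + 5 = 1)
K = -22/7 (K = -(21 + 1)/7 = -⅐*22 = -22/7 ≈ -3.1429)
x(Z) = 2 - 20*Z*(½ + Z) (x(Z) = 2 - 10*(Z + (Z + 0)/(Z + Z))*(Z + Z) = 2 - 10*(Z + Z/((2*Z)))*2*Z = 2 - 10*(Z + Z*(1/(2*Z)))*2*Z = 2 - 10*(Z + ½)*2*Z = 2 - 10*(½ + Z)*2*Z = 2 - 20*Z*(½ + Z))
x(K)*647 = (2 - 20*(-22/7)² - 10*(-22/7))*647 = (2 - 20*484/49 + 220/7)*647 = (2 - 9680/49 + 220/7)*647 = -8042/49*647 = -5203174/49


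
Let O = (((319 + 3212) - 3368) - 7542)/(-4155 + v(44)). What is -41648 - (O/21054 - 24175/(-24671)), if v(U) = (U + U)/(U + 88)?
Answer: -89872553617484631/2157857255114 ≈ -41649.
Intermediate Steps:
v(U) = 2*U/(88 + U) (v(U) = (2*U)/(88 + U) = 2*U/(88 + U))
O = 22137/12463 (O = (((319 + 3212) - 3368) - 7542)/(-4155 + 2*44/(88 + 44)) = ((3531 - 3368) - 7542)/(-4155 + 2*44/132) = (163 - 7542)/(-4155 + 2*44*(1/132)) = -7379/(-4155 + 2/3) = -7379/(-12463/3) = -7379*(-3/12463) = 22137/12463 ≈ 1.7762)
-41648 - (O/21054 - 24175/(-24671)) = -41648 - ((22137/12463)/21054 - 24175/(-24671)) = -41648 - ((22137/12463)*(1/21054) - 24175*(-1/24671)) = -41648 - (7379/87465334 + 24175/24671) = -41648 - 1*2114656496759/2157857255114 = -41648 - 2114656496759/2157857255114 = -89872553617484631/2157857255114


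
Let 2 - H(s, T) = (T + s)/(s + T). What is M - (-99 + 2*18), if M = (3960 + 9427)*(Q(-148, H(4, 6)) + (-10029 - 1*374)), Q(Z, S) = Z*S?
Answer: -141246174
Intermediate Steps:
H(s, T) = 1 (H(s, T) = 2 - (T + s)/(s + T) = 2 - (T + s)/(T + s) = 2 - 1*1 = 2 - 1 = 1)
Q(Z, S) = S*Z
M = -141246237 (M = (3960 + 9427)*(1*(-148) + (-10029 - 1*374)) = 13387*(-148 + (-10029 - 374)) = 13387*(-148 - 10403) = 13387*(-10551) = -141246237)
M - (-99 + 2*18) = -141246237 - (-99 + 2*18) = -141246237 - (-99 + 36) = -141246237 - 1*(-63) = -141246237 + 63 = -141246174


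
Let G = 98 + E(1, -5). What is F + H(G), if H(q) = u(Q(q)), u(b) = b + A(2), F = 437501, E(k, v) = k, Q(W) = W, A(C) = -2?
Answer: 437598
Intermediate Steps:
G = 99 (G = 98 + 1 = 99)
u(b) = -2 + b (u(b) = b - 2 = -2 + b)
H(q) = -2 + q
F + H(G) = 437501 + (-2 + 99) = 437501 + 97 = 437598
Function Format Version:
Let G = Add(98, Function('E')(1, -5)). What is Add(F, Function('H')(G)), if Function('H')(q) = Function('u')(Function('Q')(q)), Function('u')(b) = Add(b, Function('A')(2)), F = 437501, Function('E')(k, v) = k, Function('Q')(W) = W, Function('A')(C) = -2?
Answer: 437598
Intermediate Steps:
G = 99 (G = Add(98, 1) = 99)
Function('u')(b) = Add(-2, b) (Function('u')(b) = Add(b, -2) = Add(-2, b))
Function('H')(q) = Add(-2, q)
Add(F, Function('H')(G)) = Add(437501, Add(-2, 99)) = Add(437501, 97) = 437598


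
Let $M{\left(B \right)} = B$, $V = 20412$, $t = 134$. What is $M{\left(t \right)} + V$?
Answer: $20546$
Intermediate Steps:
$M{\left(t \right)} + V = 134 + 20412 = 20546$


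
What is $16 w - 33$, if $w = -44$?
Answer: $-737$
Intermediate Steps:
$16 w - 33 = 16 \left(-44\right) - 33 = -704 - 33 = -737$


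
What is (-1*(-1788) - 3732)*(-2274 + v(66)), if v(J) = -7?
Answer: 4434264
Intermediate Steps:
(-1*(-1788) - 3732)*(-2274 + v(66)) = (-1*(-1788) - 3732)*(-2274 - 7) = (1788 - 3732)*(-2281) = -1944*(-2281) = 4434264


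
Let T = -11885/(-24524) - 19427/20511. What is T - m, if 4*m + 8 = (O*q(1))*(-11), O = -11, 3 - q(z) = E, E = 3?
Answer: 773369015/503011764 ≈ 1.5375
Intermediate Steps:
q(z) = 0 (q(z) = 3 - 1*3 = 3 - 3 = 0)
T = -232654513/503011764 (T = -11885*(-1/24524) - 19427*1/20511 = 11885/24524 - 19427/20511 = -232654513/503011764 ≈ -0.46252)
m = -2 (m = -2 + (-11*0*(-11))/4 = -2 + (0*(-11))/4 = -2 + (¼)*0 = -2 + 0 = -2)
T - m = -232654513/503011764 - 1*(-2) = -232654513/503011764 + 2 = 773369015/503011764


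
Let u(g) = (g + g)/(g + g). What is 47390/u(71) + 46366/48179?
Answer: 2283249176/48179 ≈ 47391.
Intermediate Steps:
u(g) = 1 (u(g) = (2*g)/((2*g)) = (2*g)*(1/(2*g)) = 1)
47390/u(71) + 46366/48179 = 47390/1 + 46366/48179 = 47390*1 + 46366*(1/48179) = 47390 + 46366/48179 = 2283249176/48179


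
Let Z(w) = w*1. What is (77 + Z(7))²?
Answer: 7056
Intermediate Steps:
Z(w) = w
(77 + Z(7))² = (77 + 7)² = 84² = 7056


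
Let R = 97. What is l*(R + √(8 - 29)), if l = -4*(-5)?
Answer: 1940 + 20*I*√21 ≈ 1940.0 + 91.651*I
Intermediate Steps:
l = 20
l*(R + √(8 - 29)) = 20*(97 + √(8 - 29)) = 20*(97 + √(-21)) = 20*(97 + I*√21) = 1940 + 20*I*√21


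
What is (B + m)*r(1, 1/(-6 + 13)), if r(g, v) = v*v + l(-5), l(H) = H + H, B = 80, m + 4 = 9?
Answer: -41565/49 ≈ -848.27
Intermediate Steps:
m = 5 (m = -4 + 9 = 5)
l(H) = 2*H
r(g, v) = -10 + v² (r(g, v) = v*v + 2*(-5) = v² - 10 = -10 + v²)
(B + m)*r(1, 1/(-6 + 13)) = (80 + 5)*(-10 + (1/(-6 + 13))²) = 85*(-10 + (1/7)²) = 85*(-10 + (⅐)²) = 85*(-10 + 1/49) = 85*(-489/49) = -41565/49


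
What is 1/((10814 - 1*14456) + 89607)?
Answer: 1/85965 ≈ 1.1633e-5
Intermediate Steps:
1/((10814 - 1*14456) + 89607) = 1/((10814 - 14456) + 89607) = 1/(-3642 + 89607) = 1/85965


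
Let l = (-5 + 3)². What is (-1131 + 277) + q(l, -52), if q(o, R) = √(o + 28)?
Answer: -854 + 4*√2 ≈ -848.34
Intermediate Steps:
l = 4 (l = (-2)² = 4)
q(o, R) = √(28 + o)
(-1131 + 277) + q(l, -52) = (-1131 + 277) + √(28 + 4) = -854 + √32 = -854 + 4*√2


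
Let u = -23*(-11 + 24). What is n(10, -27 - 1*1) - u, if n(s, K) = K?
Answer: 271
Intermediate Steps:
u = -299 (u = -23*13 = -299)
n(10, -27 - 1*1) - u = (-27 - 1*1) - 1*(-299) = (-27 - 1) + 299 = -28 + 299 = 271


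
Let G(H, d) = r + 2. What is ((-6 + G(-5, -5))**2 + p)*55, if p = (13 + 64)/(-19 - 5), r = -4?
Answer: 80245/24 ≈ 3343.5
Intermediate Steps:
G(H, d) = -2 (G(H, d) = -4 + 2 = -2)
p = -77/24 (p = 77/(-24) = 77*(-1/24) = -77/24 ≈ -3.2083)
((-6 + G(-5, -5))**2 + p)*55 = ((-6 - 2)**2 - 77/24)*55 = ((-8)**2 - 77/24)*55 = (64 - 77/24)*55 = (1459/24)*55 = 80245/24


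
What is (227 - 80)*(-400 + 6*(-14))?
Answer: -71148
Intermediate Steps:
(227 - 80)*(-400 + 6*(-14)) = 147*(-400 - 84) = 147*(-484) = -71148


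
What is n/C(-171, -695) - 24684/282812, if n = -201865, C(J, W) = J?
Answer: 839494462/711189 ≈ 1180.4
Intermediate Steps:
n/C(-171, -695) - 24684/282812 = -201865/(-171) - 24684/282812 = -201865*(-1/171) - 24684*1/282812 = 201865/171 - 363/4159 = 839494462/711189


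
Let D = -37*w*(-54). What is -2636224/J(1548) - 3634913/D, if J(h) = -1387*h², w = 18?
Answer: -9321890232803/92231943732 ≈ -101.07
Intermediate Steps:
D = 35964 (D = -37*18*(-54) = -666*(-54) = 35964)
-2636224/J(1548) - 3634913/D = -2636224/((-1387*1548²)) - 3634913/35964 = -2636224/((-1387*2396304)) - 3634913*1/35964 = -2636224/(-3323673648) - 3634913/35964 = -2636224*(-1/3323673648) - 3634913/35964 = 164764/207729603 - 3634913/35964 = -9321890232803/92231943732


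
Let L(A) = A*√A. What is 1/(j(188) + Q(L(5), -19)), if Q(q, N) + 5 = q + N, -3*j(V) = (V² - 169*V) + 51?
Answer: -2217/2730380 - 9*√5/2730380 ≈ -0.00081935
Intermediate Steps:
L(A) = A^(3/2)
j(V) = -17 - V²/3 + 169*V/3 (j(V) = -((V² - 169*V) + 51)/3 = -(51 + V² - 169*V)/3 = -17 - V²/3 + 169*V/3)
Q(q, N) = -5 + N + q (Q(q, N) = -5 + (q + N) = -5 + (N + q) = -5 + N + q)
1/(j(188) + Q(L(5), -19)) = 1/((-17 - ⅓*188² + (169/3)*188) + (-5 - 19 + 5^(3/2))) = 1/((-17 - ⅓*35344 + 31772/3) + (-5 - 19 + 5*√5)) = 1/((-17 - 35344/3 + 31772/3) + (-24 + 5*√5)) = 1/(-3623/3 + (-24 + 5*√5)) = 1/(-3695/3 + 5*√5)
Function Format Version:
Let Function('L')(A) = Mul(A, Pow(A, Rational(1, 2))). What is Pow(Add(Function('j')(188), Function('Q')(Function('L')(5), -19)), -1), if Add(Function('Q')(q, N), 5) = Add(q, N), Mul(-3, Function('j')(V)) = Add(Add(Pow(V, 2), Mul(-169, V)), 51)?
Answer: Add(Rational(-2217, 2730380), Mul(Rational(-9, 2730380), Pow(5, Rational(1, 2)))) ≈ -0.00081935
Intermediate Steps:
Function('L')(A) = Pow(A, Rational(3, 2))
Function('j')(V) = Add(-17, Mul(Rational(-1, 3), Pow(V, 2)), Mul(Rational(169, 3), V)) (Function('j')(V) = Mul(Rational(-1, 3), Add(Add(Pow(V, 2), Mul(-169, V)), 51)) = Mul(Rational(-1, 3), Add(51, Pow(V, 2), Mul(-169, V))) = Add(-17, Mul(Rational(-1, 3), Pow(V, 2)), Mul(Rational(169, 3), V)))
Function('Q')(q, N) = Add(-5, N, q) (Function('Q')(q, N) = Add(-5, Add(q, N)) = Add(-5, Add(N, q)) = Add(-5, N, q))
Pow(Add(Function('j')(188), Function('Q')(Function('L')(5), -19)), -1) = Pow(Add(Add(-17, Mul(Rational(-1, 3), Pow(188, 2)), Mul(Rational(169, 3), 188)), Add(-5, -19, Pow(5, Rational(3, 2)))), -1) = Pow(Add(Add(-17, Mul(Rational(-1, 3), 35344), Rational(31772, 3)), Add(-5, -19, Mul(5, Pow(5, Rational(1, 2))))), -1) = Pow(Add(Add(-17, Rational(-35344, 3), Rational(31772, 3)), Add(-24, Mul(5, Pow(5, Rational(1, 2))))), -1) = Pow(Add(Rational(-3623, 3), Add(-24, Mul(5, Pow(5, Rational(1, 2))))), -1) = Pow(Add(Rational(-3695, 3), Mul(5, Pow(5, Rational(1, 2)))), -1)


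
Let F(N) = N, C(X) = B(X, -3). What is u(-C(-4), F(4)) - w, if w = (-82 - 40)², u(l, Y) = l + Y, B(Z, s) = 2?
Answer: -14882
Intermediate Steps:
C(X) = 2
u(l, Y) = Y + l
w = 14884 (w = (-122)² = 14884)
u(-C(-4), F(4)) - w = (4 - 1*2) - 1*14884 = (4 - 2) - 14884 = 2 - 14884 = -14882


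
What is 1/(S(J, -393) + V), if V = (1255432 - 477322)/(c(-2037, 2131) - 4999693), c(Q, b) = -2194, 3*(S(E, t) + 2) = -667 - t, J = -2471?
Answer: -15005661/1402862690 ≈ -0.010696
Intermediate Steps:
S(E, t) = -673/3 - t/3 (S(E, t) = -2 + (-667 - t)/3 = -2 + (-667/3 - t/3) = -673/3 - t/3)
V = -778110/5001887 (V = (1255432 - 477322)/(-2194 - 4999693) = 778110/(-5001887) = 778110*(-1/5001887) = -778110/5001887 ≈ -0.15556)
1/(S(J, -393) + V) = 1/((-673/3 - ⅓*(-393)) - 778110/5001887) = 1/((-673/3 + 131) - 778110/5001887) = 1/(-280/3 - 778110/5001887) = 1/(-1402862690/15005661) = -15005661/1402862690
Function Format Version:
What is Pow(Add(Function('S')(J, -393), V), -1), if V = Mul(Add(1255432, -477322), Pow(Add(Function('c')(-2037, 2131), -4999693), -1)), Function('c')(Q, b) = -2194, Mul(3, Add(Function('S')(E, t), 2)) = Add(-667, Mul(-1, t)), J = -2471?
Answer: Rational(-15005661, 1402862690) ≈ -0.010696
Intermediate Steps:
Function('S')(E, t) = Add(Rational(-673, 3), Mul(Rational(-1, 3), t)) (Function('S')(E, t) = Add(-2, Mul(Rational(1, 3), Add(-667, Mul(-1, t)))) = Add(-2, Add(Rational(-667, 3), Mul(Rational(-1, 3), t))) = Add(Rational(-673, 3), Mul(Rational(-1, 3), t)))
V = Rational(-778110, 5001887) (V = Mul(Add(1255432, -477322), Pow(Add(-2194, -4999693), -1)) = Mul(778110, Pow(-5001887, -1)) = Mul(778110, Rational(-1, 5001887)) = Rational(-778110, 5001887) ≈ -0.15556)
Pow(Add(Function('S')(J, -393), V), -1) = Pow(Add(Add(Rational(-673, 3), Mul(Rational(-1, 3), -393)), Rational(-778110, 5001887)), -1) = Pow(Add(Add(Rational(-673, 3), 131), Rational(-778110, 5001887)), -1) = Pow(Add(Rational(-280, 3), Rational(-778110, 5001887)), -1) = Pow(Rational(-1402862690, 15005661), -1) = Rational(-15005661, 1402862690)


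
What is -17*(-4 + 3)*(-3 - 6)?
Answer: -153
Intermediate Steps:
-17*(-4 + 3)*(-3 - 6) = -(-17)*(-9) = -17*9 = -153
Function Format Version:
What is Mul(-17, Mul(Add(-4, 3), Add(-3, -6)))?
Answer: -153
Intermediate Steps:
Mul(-17, Mul(Add(-4, 3), Add(-3, -6))) = Mul(-17, Mul(-1, -9)) = Mul(-17, 9) = -153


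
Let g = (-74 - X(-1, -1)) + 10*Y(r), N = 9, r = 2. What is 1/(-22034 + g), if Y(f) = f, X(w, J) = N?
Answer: -1/22097 ≈ -4.5255e-5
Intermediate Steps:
X(w, J) = 9
g = -63 (g = (-74 - 1*9) + 10*2 = (-74 - 9) + 20 = -83 + 20 = -63)
1/(-22034 + g) = 1/(-22034 - 63) = 1/(-22097) = -1/22097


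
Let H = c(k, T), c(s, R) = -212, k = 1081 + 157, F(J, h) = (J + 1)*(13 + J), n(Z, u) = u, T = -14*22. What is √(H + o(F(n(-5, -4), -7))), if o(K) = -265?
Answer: 3*I*√53 ≈ 21.84*I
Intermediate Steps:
T = -308
F(J, h) = (1 + J)*(13 + J)
k = 1238
H = -212
√(H + o(F(n(-5, -4), -7))) = √(-212 - 265) = √(-477) = 3*I*√53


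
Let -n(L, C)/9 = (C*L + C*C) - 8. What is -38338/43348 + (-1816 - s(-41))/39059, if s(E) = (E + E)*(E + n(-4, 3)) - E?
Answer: -685889045/846564766 ≈ -0.81020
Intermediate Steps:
n(L, C) = 72 - 9*C**2 - 9*C*L (n(L, C) = -9*((C*L + C*C) - 8) = -9*((C*L + C**2) - 8) = -9*((C**2 + C*L) - 8) = -9*(-8 + C**2 + C*L) = 72 - 9*C**2 - 9*C*L)
s(E) = -E + 2*E*(99 + E) (s(E) = (E + E)*(E + (72 - 9*3**2 - 9*3*(-4))) - E = (2*E)*(E + (72 - 9*9 + 108)) - E = (2*E)*(E + (72 - 81 + 108)) - E = (2*E)*(E + 99) - E = (2*E)*(99 + E) - E = 2*E*(99 + E) - E = -E + 2*E*(99 + E))
-38338/43348 + (-1816 - s(-41))/39059 = -38338/43348 + (-1816 - (-41)*(197 + 2*(-41)))/39059 = -38338*1/43348 + (-1816 - (-41)*(197 - 82))*(1/39059) = -19169/21674 + (-1816 - (-41)*115)*(1/39059) = -19169/21674 + (-1816 - 1*(-4715))*(1/39059) = -19169/21674 + (-1816 + 4715)*(1/39059) = -19169/21674 + 2899*(1/39059) = -19169/21674 + 2899/39059 = -685889045/846564766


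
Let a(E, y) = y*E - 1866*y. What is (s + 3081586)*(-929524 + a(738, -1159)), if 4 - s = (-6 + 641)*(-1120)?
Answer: 1433022260120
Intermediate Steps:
a(E, y) = -1866*y + E*y (a(E, y) = E*y - 1866*y = -1866*y + E*y)
s = 711204 (s = 4 - (-6 + 641)*(-1120) = 4 - 635*(-1120) = 4 - 1*(-711200) = 4 + 711200 = 711204)
(s + 3081586)*(-929524 + a(738, -1159)) = (711204 + 3081586)*(-929524 - 1159*(-1866 + 738)) = 3792790*(-929524 - 1159*(-1128)) = 3792790*(-929524 + 1307352) = 3792790*377828 = 1433022260120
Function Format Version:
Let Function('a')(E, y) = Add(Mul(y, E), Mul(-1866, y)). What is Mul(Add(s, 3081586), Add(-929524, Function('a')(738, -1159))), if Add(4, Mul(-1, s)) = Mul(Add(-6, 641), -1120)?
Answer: 1433022260120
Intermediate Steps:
Function('a')(E, y) = Add(Mul(-1866, y), Mul(E, y)) (Function('a')(E, y) = Add(Mul(E, y), Mul(-1866, y)) = Add(Mul(-1866, y), Mul(E, y)))
s = 711204 (s = Add(4, Mul(-1, Mul(Add(-6, 641), -1120))) = Add(4, Mul(-1, Mul(635, -1120))) = Add(4, Mul(-1, -711200)) = Add(4, 711200) = 711204)
Mul(Add(s, 3081586), Add(-929524, Function('a')(738, -1159))) = Mul(Add(711204, 3081586), Add(-929524, Mul(-1159, Add(-1866, 738)))) = Mul(3792790, Add(-929524, Mul(-1159, -1128))) = Mul(3792790, Add(-929524, 1307352)) = Mul(3792790, 377828) = 1433022260120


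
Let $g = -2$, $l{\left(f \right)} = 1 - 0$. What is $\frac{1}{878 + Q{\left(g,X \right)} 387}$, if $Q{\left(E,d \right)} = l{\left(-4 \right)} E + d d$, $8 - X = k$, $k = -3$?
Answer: $\frac{1}{46931} \approx 2.1308 \cdot 10^{-5}$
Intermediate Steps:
$l{\left(f \right)} = 1$ ($l{\left(f \right)} = 1 + 0 = 1$)
$X = 11$ ($X = 8 - -3 = 8 + 3 = 11$)
$Q{\left(E,d \right)} = E + d^{2}$ ($Q{\left(E,d \right)} = 1 E + d d = E + d^{2}$)
$\frac{1}{878 + Q{\left(g,X \right)} 387} = \frac{1}{878 + \left(-2 + 11^{2}\right) 387} = \frac{1}{878 + \left(-2 + 121\right) 387} = \frac{1}{878 + 119 \cdot 387} = \frac{1}{878 + 46053} = \frac{1}{46931}$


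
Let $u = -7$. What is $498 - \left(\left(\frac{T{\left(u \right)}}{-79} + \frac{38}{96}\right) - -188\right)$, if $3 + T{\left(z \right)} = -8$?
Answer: $\frac{1173491}{3792} \approx 309.46$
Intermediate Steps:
$T{\left(z \right)} = -11$ ($T{\left(z \right)} = -3 - 8 = -11$)
$498 - \left(\left(\frac{T{\left(u \right)}}{-79} + \frac{38}{96}\right) - -188\right) = 498 - \left(\left(- \frac{11}{-79} + \frac{38}{96}\right) - -188\right) = 498 - \left(\left(\left(-11\right) \left(- \frac{1}{79}\right) + 38 \cdot \frac{1}{96}\right) + 188\right) = 498 - \left(\left(\frac{11}{79} + \frac{19}{48}\right) + 188\right) = 498 - \left(\frac{2029}{3792} + 188\right) = 498 - \frac{714925}{3792} = \frac{1173491}{3792}$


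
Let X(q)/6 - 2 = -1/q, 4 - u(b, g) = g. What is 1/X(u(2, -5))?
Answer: 3/34 ≈ 0.088235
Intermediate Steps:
u(b, g) = 4 - g
X(q) = 12 - 6/q (X(q) = 12 + 6*(-1/q) = 12 - 6/q)
1/X(u(2, -5)) = 1/(12 - 6/(4 - 1*(-5))) = 1/(12 - 6/(4 + 5)) = 1/(12 - 6/9) = 1/(12 - 6*⅑) = 1/(12 - ⅔) = 1/(34/3) = 3/34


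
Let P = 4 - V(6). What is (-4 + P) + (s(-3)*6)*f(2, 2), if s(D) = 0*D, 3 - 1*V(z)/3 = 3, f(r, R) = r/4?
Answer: 0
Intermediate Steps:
f(r, R) = r/4 (f(r, R) = r*(1/4) = r/4)
V(z) = 0 (V(z) = 9 - 3*3 = 9 - 9 = 0)
P = 4 (P = 4 - 1*0 = 4 + 0 = 4)
s(D) = 0
(-4 + P) + (s(-3)*6)*f(2, 2) = (-4 + 4) + (0*6)*((1/4)*2) = 0 + 0*(1/2) = 0 + 0 = 0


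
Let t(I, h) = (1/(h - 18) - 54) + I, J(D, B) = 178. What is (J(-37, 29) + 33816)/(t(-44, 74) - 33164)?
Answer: -1903664/1862671 ≈ -1.0220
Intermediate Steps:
t(I, h) = -54 + I + 1/(-18 + h) (t(I, h) = (1/(-18 + h) - 54) + I = (-54 + 1/(-18 + h)) + I = -54 + I + 1/(-18 + h))
(J(-37, 29) + 33816)/(t(-44, 74) - 33164) = (178 + 33816)/((973 - 54*74 - 18*(-44) - 44*74)/(-18 + 74) - 33164) = 33994/((973 - 3996 + 792 - 3256)/56 - 33164) = 33994/((1/56)*(-5487) - 33164) = 33994/(-5487/56 - 33164) = 33994/(-1862671/56) = 33994*(-56/1862671) = -1903664/1862671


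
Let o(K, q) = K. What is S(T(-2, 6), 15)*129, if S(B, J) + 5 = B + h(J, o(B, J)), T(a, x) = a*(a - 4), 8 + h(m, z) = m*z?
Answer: 23091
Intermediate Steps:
h(m, z) = -8 + m*z
T(a, x) = a*(-4 + a)
S(B, J) = -13 + B + B*J (S(B, J) = -5 + (B + (-8 + J*B)) = -5 + (B + (-8 + B*J)) = -5 + (-8 + B + B*J) = -13 + B + B*J)
S(T(-2, 6), 15)*129 = (-13 - 2*(-4 - 2) - 2*(-4 - 2)*15)*129 = (-13 - 2*(-6) - 2*(-6)*15)*129 = (-13 + 12 + 12*15)*129 = (-13 + 12 + 180)*129 = 179*129 = 23091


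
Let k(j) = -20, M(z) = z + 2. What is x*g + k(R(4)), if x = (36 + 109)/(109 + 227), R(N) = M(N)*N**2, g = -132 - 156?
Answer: -1010/7 ≈ -144.29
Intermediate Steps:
g = -288
M(z) = 2 + z
R(N) = N**2*(2 + N) (R(N) = (2 + N)*N**2 = N**2*(2 + N))
x = 145/336 ≈ 0.43155
x*g + k(R(4)) = (145/336)*(-288) - 20 = -870/7 - 20 = -1010/7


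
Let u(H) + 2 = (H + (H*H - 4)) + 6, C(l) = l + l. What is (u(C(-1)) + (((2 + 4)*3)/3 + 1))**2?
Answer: 81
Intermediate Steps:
C(l) = 2*l
u(H) = H + H**2 (u(H) = -2 + ((H + (H*H - 4)) + 6) = -2 + ((H + (H**2 - 4)) + 6) = -2 + ((H + (-4 + H**2)) + 6) = -2 + ((-4 + H + H**2) + 6) = -2 + (2 + H + H**2) = H + H**2)
(u(C(-1)) + (((2 + 4)*3)/3 + 1))**2 = ((2*(-1))*(1 + 2*(-1)) + (((2 + 4)*3)/3 + 1))**2 = (-2*(1 - 2) + ((6*3)/3 + 1))**2 = (-2*(-1) + ((1/3)*18 + 1))**2 = (2 + (6 + 1))**2 = (2 + 7)**2 = 9**2 = 81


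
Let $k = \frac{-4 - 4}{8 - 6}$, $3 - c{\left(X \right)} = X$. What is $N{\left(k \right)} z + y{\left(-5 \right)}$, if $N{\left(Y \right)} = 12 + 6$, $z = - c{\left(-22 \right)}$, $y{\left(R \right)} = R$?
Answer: $-455$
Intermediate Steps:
$c{\left(X \right)} = 3 - X$
$z = -25$ ($z = - (3 - -22) = - (3 + 22) = \left(-1\right) 25 = -25$)
$k = -4$ ($k = - \frac{8}{2} = \left(-8\right) \frac{1}{2} = -4$)
$N{\left(Y \right)} = 18$
$N{\left(k \right)} z + y{\left(-5 \right)} = 18 \left(-25\right) - 5 = -450 - 5 = -455$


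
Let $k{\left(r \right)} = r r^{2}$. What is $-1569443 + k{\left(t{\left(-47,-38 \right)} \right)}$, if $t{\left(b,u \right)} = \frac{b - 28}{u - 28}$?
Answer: $- \frac{16711413439}{10648} \approx -1.5694 \cdot 10^{6}$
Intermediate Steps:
$t{\left(b,u \right)} = \frac{-28 + b}{-28 + u}$
$k{\left(r \right)} = r^{3}$
$-1569443 + k{\left(t{\left(-47,-38 \right)} \right)} = -1569443 + \left(\frac{-28 - 47}{-28 - 38}\right)^{3} = -1569443 + \left(\frac{1}{-66} \left(-75\right)\right)^{3} = -1569443 + \left(\left(- \frac{1}{66}\right) \left(-75\right)\right)^{3} = -1569443 + \left(\frac{25}{22}\right)^{3} = -1569443 + \frac{15625}{10648} = - \frac{16711413439}{10648}$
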